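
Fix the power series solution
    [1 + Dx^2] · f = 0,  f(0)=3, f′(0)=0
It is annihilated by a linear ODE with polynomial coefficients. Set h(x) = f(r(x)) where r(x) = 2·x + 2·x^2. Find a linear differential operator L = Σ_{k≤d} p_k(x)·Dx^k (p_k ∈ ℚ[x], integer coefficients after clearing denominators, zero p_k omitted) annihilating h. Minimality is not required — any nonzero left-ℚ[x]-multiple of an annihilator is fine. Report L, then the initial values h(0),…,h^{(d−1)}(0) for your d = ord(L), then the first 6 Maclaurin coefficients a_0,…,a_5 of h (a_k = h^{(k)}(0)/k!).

f: a_k = 3, 0, -3/2, 0, 1/8, 0, …
f∘r: x↦r, Dx↦Dx/r' in L_f ⇒ L₀.
L = (4 + 24·x + 48·x^2 + 32·x^3) - 2·Dx + (1 + 2·x)·Dx^2  (order 2).
h: a_k = 3, 0, -6, -12, -4, 8, …
ICs: h(0) = 3, h′(0) = 0.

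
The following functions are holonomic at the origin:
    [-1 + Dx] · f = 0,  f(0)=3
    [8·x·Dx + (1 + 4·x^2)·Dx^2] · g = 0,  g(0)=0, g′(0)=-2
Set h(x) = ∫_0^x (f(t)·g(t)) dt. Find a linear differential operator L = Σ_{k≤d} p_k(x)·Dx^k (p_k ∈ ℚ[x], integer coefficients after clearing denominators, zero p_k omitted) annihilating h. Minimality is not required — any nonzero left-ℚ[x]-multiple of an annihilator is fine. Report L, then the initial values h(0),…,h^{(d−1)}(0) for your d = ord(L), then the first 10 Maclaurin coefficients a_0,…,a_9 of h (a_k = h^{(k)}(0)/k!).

f: a_k = 3, 3, 3/2, 1/2, 1/8, 1/40, 1/240, 1/1680, 1/13440, 1/120960, …
g: a_k = 0, -2, 0, 8/3, 0, -32/5, 0, 128/7, 0, -512/9, …
Sym-product of L_f,L_g gives L₀ (≤ ord 2).
h=∫₀ˣh₀: take L = L₀·Dx.
L = (1 - 8·x + 4·x^2)·Dx + (-2 + 8·x - 8·x^2)·Dx^2 + (1 + 4·x^2)·Dx^3  (order 3).
h: a_k = 0, 0, -3, -2, 5/4, 7/5, -103/40, -215/84, 12763/2240, 43447/7560, …
ICs: h(0) = 0, h′(0) = 0, h′′(0) = -6.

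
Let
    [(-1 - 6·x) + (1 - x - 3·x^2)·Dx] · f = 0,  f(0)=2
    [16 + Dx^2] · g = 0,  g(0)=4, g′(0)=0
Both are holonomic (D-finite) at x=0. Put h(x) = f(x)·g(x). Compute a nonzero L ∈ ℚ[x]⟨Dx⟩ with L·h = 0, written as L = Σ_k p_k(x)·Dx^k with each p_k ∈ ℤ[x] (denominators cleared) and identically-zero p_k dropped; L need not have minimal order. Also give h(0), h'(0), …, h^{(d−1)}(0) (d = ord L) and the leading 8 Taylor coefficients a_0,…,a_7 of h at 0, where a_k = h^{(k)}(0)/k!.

f: a_k = 2, 2, 8, 14, 38, 80, 194, 434, …
g: a_k = 4, 0, -32, 0, 128/3, 0, -1024/45, 0, …
Sym-product of L_f,L_g gives L₀ (≤ ord 2).
L = (-10 + 16·x + 48·x^2) + (2 + 12·x)·Dx + (-1 + x + 3·x^2)·Dx^2  (order 2).
h: a_k = 8, 8, -32, -8, -56/3, -128/3, -6488/45, -12248/45, …
ICs: h(0) = 8, h′(0) = 8.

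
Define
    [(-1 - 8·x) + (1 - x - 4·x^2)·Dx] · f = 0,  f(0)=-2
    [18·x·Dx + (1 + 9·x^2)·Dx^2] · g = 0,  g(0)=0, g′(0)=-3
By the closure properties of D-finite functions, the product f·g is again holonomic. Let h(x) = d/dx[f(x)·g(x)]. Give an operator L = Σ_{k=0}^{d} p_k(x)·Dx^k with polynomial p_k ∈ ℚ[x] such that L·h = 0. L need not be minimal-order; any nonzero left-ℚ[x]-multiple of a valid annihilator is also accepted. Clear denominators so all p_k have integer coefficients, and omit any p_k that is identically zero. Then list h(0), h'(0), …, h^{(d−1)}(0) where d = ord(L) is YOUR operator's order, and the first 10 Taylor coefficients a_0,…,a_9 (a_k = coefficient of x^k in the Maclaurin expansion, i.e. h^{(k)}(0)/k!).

L = (6 + 5022·x^2 + 7776·x^3 + 46656·x^4) + (21 + 186·x + 297·x^2 + 1710·x^3 + 7776·x^4 + 31104·x^5)·Dx + (-4 - 5·x - 119·x^2 + 99·x^3 - 315·x^4 + 1296·x^5 + 3888·x^6)·Dx^2  (order 2).
h: a_k = 6, 12, 36, 144, 906, 9756/5, 2976, 483264/35, 2457162/35, 1029300/7, …
ICs: h(0) = 6, h′(0) = 12.

f: a_k = -2, -2, -10, -18, -58, -130, -362, -882, -2330, -5858, …
g: a_k = 0, -3, 0, 9, 0, -243/5, 0, 2187/7, 0, -2187, …
f·g: L₀ = L_f ⊗_s L_g, ord ≤ 1·2.
Derive L from L₀ (diff closure).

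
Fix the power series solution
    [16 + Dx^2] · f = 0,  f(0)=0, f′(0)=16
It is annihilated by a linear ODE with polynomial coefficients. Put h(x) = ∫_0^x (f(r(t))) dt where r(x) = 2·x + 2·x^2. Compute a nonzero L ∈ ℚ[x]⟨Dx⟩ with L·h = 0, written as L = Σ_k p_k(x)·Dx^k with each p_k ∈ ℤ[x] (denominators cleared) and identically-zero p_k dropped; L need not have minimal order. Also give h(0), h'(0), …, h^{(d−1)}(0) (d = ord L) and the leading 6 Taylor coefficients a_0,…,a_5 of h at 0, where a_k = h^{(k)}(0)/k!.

L = (64 + 384·x + 768·x^2 + 512·x^3)·Dx - 2·Dx^2 + (1 + 2·x)·Dx^3  (order 3).
h: a_k = 0, 0, 16, 32/3, -256/3, -1024/5, …
ICs: h(0) = 0, h′(0) = 0, h′′(0) = 32.

f: a_k = 0, 16, 0, -128/3, 0, 512/15, …
Change of var in L_f (x↦r) gives L₀.
Integrate: L := L₀·Dx.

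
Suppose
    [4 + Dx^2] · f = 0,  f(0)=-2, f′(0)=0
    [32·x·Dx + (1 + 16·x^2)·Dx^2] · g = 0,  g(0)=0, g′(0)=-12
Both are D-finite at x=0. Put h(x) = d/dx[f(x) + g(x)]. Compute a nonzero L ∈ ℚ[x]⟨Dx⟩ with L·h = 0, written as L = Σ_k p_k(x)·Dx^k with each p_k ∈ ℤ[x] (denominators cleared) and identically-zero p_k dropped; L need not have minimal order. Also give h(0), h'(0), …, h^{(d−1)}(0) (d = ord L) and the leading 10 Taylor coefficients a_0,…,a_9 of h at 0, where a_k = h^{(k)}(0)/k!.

L = (-6016·x + 102400·x^3 + 32768·x^5) + (-28 + 1216·x^2 + 27648·x^4 + 16384·x^6)·Dx + (-1504·x + 25600·x^3 + 8192·x^5)·Dx^2 + (-7 + 304·x^2 + 6912·x^4 + 4096·x^6)·Dx^3  (order 3).
h: a_k = -12, 8, 192, -16/3, -3072, 16/15, 49152, -32/315, -786432, 16/2835, …
ICs: h(0) = -12, h′(0) = 8, h′′(0) = 384.

f: a_k = -2, 0, 4, 0, -4/3, 0, 8/45, 0, -4/315, 0, …
g: a_k = 0, -12, 0, 64, 0, -3072/5, 0, 49152/7, 0, -262144/3, …
Sum ⇒ L₀ = lclm(L_f,L_g) in ℚ(x)⟨Dx⟩.
Derive L from L₀ (diff closure).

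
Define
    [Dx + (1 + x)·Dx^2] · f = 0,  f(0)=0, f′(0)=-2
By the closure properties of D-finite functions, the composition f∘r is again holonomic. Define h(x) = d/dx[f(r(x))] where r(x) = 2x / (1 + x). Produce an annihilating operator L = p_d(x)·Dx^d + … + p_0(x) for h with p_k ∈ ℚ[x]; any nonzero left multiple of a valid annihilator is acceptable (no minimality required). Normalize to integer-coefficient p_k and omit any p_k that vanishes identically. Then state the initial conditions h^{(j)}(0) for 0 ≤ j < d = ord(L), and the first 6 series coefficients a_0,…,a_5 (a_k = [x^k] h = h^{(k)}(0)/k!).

L = (4 + 6·x) + (1 + 4·x + 3·x^2)·Dx  (order 1).
h: a_k = -4, 16, -52, 160, -484, 1456, …
ICs: h(0) = -4.

f: a_k = 0, -2, 1, -2/3, 1/2, -2/5, …
h₀=f(r): pull back L_f along r ⇒ L₀.
Derive L from L₀ (diff closure).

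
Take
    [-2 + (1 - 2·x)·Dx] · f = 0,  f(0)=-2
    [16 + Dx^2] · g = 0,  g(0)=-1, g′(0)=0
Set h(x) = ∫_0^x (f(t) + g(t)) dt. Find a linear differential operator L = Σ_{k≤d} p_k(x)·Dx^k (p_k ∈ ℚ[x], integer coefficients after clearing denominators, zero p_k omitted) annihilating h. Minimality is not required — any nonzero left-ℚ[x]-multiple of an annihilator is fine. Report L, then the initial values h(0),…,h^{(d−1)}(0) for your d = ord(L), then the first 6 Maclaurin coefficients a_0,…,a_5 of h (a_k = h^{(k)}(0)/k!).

f: a_k = -2, -4, -8, -16, -32, -64, …
g: a_k = -1, 0, 8, 0, -32/3, 0, …
L₀ := lclm(L_f,L_g); ord L₀ ≤ 1+2.
h=∫₀ˣh₀: take L = L₀·Dx.
L = (160 - 256·x + 256·x^2)·Dx + (-48 + 224·x - 384·x^2 + 256·x^3)·Dx^2 + (10 - 16·x + 16·x^2)·Dx^3 + (-3 + 14·x - 24·x^2 + 16·x^3)·Dx^4  (order 4).
h: a_k = 0, -3, -2, 0, -4, -128/15, …
ICs: h(0) = 0, h′(0) = -3, h′′(0) = -4, h′′′(0) = 0.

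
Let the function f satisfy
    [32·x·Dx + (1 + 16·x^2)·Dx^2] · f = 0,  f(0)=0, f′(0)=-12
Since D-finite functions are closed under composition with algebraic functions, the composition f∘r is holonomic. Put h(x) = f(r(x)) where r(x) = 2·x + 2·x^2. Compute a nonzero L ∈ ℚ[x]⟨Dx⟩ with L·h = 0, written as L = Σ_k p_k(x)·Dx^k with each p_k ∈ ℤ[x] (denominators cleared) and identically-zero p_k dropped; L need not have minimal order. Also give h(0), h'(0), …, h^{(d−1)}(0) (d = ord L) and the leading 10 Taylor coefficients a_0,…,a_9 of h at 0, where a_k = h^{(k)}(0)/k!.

L = (-2 + 128·x + 512·x^2 + 768·x^3 + 384·x^4)·Dx + (1 + 2·x + 64·x^2 + 256·x^3 + 320·x^4 + 128·x^5)·Dx^2  (order 2).
h: a_k = 0, -24, -24, 512, 1536, -90624/5, -97792, 4915200/7, 6094848, -77889536/3, …
ICs: h(0) = 0, h′(0) = -24.

f: a_k = 0, -12, 0, 64, 0, -3072/5, 0, 49152/7, 0, -262144/3, …
f∘r: x↦r, Dx↦Dx/r' in L_f ⇒ L₀.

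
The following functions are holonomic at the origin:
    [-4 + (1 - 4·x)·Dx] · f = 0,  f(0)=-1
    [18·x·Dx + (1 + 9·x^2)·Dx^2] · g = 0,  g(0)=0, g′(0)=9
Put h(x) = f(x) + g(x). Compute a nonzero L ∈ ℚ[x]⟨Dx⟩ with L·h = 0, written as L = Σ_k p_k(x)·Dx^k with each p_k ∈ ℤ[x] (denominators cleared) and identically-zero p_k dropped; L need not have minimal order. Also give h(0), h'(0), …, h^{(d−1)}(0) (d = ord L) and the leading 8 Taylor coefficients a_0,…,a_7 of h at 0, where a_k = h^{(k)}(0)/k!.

f: a_k = -1, -4, -16, -64, -256, -1024, -4096, -16384, …
g: a_k = 0, 9, 0, -27, 0, 729/5, 0, -6561/7, …
h₀=f+g: left-lcm gives L₀, ord ≤ 3.
L = (-72 + 1152·x + 1944·x^2)·Dx + (57 - 72·x + 765·x^2 + 1944·x^3)·Dx^2 + (-4 + 7·x + 63·x^3 + 324·x^4)·Dx^3  (order 3).
h: a_k = -1, 5, -16, -91, -256, -4391/5, -4096, -121249/7, …
ICs: h(0) = -1, h′(0) = 5, h′′(0) = -32.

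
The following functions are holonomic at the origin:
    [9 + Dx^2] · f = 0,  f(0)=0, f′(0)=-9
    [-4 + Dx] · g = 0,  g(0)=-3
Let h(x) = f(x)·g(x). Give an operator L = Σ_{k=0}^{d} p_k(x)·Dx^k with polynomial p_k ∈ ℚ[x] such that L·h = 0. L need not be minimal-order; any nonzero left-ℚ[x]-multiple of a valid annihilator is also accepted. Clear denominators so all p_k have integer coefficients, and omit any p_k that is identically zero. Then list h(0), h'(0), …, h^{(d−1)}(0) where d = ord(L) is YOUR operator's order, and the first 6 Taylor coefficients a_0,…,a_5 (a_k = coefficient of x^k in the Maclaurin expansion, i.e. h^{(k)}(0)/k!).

f: a_k = 0, -9, 0, 27/2, 0, -243/40, …
g: a_k = -3, -12, -24, -32, -32, -128/5, …
h₀=f·g: eliminate ⇒ L₀, order ≤ 2·1.
L = 25 - 8·Dx + Dx^2  (order 2).
h: a_k = 0, 27, 108, 351/2, 126, -711/40, …
ICs: h(0) = 0, h′(0) = 27.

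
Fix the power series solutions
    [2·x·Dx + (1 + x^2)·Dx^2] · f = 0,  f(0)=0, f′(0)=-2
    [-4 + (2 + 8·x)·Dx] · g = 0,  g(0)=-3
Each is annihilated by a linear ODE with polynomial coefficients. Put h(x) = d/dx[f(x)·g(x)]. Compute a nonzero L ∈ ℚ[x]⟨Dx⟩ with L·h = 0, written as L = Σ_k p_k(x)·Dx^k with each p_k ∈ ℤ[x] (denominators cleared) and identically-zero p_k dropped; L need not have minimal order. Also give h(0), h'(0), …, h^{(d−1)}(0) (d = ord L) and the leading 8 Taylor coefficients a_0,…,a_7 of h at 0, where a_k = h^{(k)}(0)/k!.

L = (-10 + 40·x + 98·x^2 - 24·x^3 - 12·x^4) + (13 + 66·x + 117·x^2 + 226·x^3 - 84·x^4 - 48·x^5)·Dx + (3 + 23·x + 42·x^2 - x^3 + 23·x^4 - 24·x^5 - 16·x^6)·Dx^2  (order 2).
h: a_k = 6, 24, -42, 80, -274, 4872/5, -17054/5, 428704/35, …
ICs: h(0) = 6, h′(0) = 24.

f: a_k = 0, -2, 0, 2/3, 0, -2/5, 0, 2/7, …
g: a_k = -3, -6, 6, -12, 30, -84, 252, -792, …
f·g: L₀ = L_f ⊗_s L_g, ord ≤ 2·1.
Derive L from L₀ (diff closure).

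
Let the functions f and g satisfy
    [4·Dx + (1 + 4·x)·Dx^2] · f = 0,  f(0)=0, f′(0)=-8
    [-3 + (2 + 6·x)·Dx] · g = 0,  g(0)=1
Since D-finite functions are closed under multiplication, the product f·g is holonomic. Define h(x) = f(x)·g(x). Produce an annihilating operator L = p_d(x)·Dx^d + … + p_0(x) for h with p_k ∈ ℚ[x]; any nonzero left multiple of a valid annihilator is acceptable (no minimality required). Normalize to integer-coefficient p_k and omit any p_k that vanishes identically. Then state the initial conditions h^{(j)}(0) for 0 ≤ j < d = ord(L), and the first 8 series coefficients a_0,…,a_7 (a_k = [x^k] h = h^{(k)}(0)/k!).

L = (3 + 36·x) + (4 + 12·x)·Dx + (4 + 40·x + 132·x^2 + 144·x^3)·Dx^2  (order 2).
h: a_k = 0, -8, 4, -29/3, 65/2, -9383/80, 206953/480, -7147521/4480, …
ICs: h(0) = 0, h′(0) = -8.

f: a_k = 0, -8, 16, -128/3, 128, -2048/5, 4096/3, -32768/7, …
g: a_k = 1, 3/2, -9/8, 27/16, -405/128, 1701/256, -15309/1024, 72171/2048, …
Sym-product of L_f,L_g gives L₀ (≤ ord 2).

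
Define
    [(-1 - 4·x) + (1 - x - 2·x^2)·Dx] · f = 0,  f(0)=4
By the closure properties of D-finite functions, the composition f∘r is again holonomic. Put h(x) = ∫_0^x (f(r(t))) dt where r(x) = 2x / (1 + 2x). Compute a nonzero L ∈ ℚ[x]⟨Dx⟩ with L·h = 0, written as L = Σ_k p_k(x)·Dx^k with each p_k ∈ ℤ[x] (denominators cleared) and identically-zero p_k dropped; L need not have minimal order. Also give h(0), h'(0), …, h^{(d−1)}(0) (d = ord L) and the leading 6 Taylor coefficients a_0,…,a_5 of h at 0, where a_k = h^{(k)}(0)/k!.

f: a_k = 4, 4, 12, 20, 44, 84, …
Change of var in L_f (x↦r) gives L₀.
∫: right-multiply L₀ by Dx.
L = (2 + 20·x)·Dx + (-1 - 4·x + 4·x^2 + 16·x^3)·Dx^2  (order 2).
h: a_k = 0, 4, 4, 32/3, 0, 256/5, …
ICs: h(0) = 0, h′(0) = 4.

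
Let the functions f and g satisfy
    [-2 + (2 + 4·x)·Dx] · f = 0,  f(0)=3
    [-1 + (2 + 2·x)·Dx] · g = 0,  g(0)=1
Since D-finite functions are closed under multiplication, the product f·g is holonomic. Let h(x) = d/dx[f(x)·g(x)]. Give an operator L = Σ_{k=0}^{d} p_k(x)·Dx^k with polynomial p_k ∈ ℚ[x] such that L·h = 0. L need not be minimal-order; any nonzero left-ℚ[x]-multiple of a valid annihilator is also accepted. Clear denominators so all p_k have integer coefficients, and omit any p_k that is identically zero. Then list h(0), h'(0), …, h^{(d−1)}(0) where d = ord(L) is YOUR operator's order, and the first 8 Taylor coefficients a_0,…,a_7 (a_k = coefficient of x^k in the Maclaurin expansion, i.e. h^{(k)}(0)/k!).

f: a_k = 3, 3, -3/2, 3/2, -15/8, 21/8, -63/16, 99/16, …
g: a_k = 1, 1/2, -1/8, 1/16, -5/128, 7/256, -21/1024, 33/2048, …
Product ⇒ symmetric product L₀, ord ≤ 1.
h=h₀': d/dx-closure on L₀ ⇒ L.
L = -1 + (-6 - 26·x - 36·x^2 - 16·x^3)·Dx  (order 1).
h: a_k = 9/2, -3/4, 27/16, -111/32, 1755/256, -6813/512, 52479/2048, -201543/4096, …
ICs: h(0) = 9/2.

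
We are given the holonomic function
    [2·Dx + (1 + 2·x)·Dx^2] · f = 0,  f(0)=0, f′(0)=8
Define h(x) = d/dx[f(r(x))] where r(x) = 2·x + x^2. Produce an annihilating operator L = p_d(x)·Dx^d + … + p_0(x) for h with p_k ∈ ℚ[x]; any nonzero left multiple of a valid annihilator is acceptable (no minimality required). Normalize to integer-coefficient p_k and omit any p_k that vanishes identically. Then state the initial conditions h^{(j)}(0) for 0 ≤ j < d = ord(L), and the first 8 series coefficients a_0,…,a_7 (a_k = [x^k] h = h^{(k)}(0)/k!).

f: a_k = 0, 8, -8, 32/3, -16, 128/5, -128/3, 512/7, …
h₀=f(r): pull back L_f along r ⇒ L₀.
h=h₀': d/dx-closure on L₀ ⇒ L.
L = (3 + 4·x + 2·x^2) + (1 + 5·x + 6·x^2 + 2·x^3)·Dx  (order 1).
h: a_k = 16, -48, 160, -544, 1856, -6336, 21632, -73856, …
ICs: h(0) = 16.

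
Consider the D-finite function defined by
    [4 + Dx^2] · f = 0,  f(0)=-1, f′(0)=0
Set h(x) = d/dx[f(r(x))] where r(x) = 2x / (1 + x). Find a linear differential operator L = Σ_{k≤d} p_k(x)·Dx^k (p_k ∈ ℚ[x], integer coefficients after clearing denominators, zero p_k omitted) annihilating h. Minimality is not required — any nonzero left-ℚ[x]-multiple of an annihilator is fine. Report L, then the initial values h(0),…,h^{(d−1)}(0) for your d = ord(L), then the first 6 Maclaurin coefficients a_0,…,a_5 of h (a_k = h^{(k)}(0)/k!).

L = (22 + 12·x + 6·x^2) + (6 + 18·x + 18·x^2 + 6·x^3)·Dx + (1 + 4·x + 6·x^2 + 4·x^3 + x^4)·Dx^2  (order 2).
h: a_k = 0, 16, -48, 160/3, 160/3, -5488/15, …
ICs: h(0) = 0, h′(0) = 16.

f: a_k = -1, 0, 2, 0, -2/3, 0, …
h₀=f(r): pull back L_f along r ⇒ L₀.
h₀' ⇒ L via d/dx closure of L₀.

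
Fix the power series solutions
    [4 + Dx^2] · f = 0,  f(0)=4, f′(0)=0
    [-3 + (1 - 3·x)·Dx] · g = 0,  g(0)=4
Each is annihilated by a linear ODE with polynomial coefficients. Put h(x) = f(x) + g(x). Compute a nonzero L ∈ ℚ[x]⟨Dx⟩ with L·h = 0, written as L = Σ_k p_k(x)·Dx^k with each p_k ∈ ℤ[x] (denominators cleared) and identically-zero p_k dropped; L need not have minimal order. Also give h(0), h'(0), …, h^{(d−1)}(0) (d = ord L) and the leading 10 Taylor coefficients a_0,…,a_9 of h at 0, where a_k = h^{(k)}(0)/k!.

L = (-348 + 144·x - 216·x^2) + (44 - 180·x + 216·x^2 - 216·x^3)·Dx + (-87 + 36·x - 54·x^2)·Dx^2 + (11 - 45·x + 54·x^2 - 54·x^3)·Dx^3  (order 3).
h: a_k = 8, 12, 28, 108, 980/3, 972, 131204/45, 8748, 8266868/315, 78732, …
ICs: h(0) = 8, h′(0) = 12, h′′(0) = 56.

f: a_k = 4, 0, -8, 0, 8/3, 0, -16/45, 0, 8/315, 0, …
g: a_k = 4, 12, 36, 108, 324, 972, 2916, 8748, 26244, 78732, …
L₀ := lclm(L_f,L_g); ord L₀ ≤ 2+1.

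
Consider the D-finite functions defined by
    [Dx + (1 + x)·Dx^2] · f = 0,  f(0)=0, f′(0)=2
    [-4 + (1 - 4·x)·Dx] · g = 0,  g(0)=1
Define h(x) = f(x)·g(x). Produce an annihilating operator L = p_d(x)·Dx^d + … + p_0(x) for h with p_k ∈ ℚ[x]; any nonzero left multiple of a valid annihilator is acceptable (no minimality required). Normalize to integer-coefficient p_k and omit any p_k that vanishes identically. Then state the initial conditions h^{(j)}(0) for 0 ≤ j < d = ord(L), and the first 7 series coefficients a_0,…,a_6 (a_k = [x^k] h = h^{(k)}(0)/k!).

f: a_k = 0, 2, -1, 2/3, -1/2, 2/5, -1/3, …
g: a_k = 1, 4, 16, 64, 256, 1024, 4096, …
h₀=f·g: eliminate ⇒ L₀, order ≤ 2·1.
L = 4 + (7 + 12·x)·Dx + (-1 + 3·x + 4·x^2)·Dx^2  (order 2).
h: a_k = 0, 2, 7, 86/3, 685/6, 6856/15, 27419/15, …
ICs: h(0) = 0, h′(0) = 2.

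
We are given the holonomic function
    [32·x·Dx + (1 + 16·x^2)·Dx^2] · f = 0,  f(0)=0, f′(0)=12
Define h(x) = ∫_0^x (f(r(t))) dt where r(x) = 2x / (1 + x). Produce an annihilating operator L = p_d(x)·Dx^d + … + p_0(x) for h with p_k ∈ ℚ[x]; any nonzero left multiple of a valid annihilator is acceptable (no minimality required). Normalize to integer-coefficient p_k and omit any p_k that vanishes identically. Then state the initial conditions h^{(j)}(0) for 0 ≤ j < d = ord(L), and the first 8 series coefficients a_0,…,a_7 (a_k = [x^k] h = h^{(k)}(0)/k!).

f: a_k = 0, 12, 0, -64, 0, 3072/5, 0, -49152/7, …
L₀ from L_f via x↦r, Dx↦r'^{-1}Dx.
Integrate: L := L₀·Dx.
L = (2 + 130·x)·Dx^2 + (1 + 2·x + 65·x^2)·Dx^3  (order 3).
h: a_k = 0, 0, 12, -8, -122, 1512/5, 13844/5, -93208/7, …
ICs: h(0) = 0, h′(0) = 0, h′′(0) = 24.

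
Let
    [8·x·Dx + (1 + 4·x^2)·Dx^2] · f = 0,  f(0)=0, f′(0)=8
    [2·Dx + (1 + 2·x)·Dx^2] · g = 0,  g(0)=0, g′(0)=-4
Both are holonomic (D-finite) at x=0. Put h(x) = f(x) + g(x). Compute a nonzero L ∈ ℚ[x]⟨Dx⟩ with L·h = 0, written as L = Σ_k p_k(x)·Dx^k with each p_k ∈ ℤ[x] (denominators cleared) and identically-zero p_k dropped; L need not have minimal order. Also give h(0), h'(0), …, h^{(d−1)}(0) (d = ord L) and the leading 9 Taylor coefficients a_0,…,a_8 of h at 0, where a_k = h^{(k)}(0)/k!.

f: a_k = 0, 8, 0, -32/3, 0, 128/5, 0, -512/7, 0, …
g: a_k = 0, -4, 4, -16/3, 8, -64/5, 64/3, -256/7, 64, …
L₀ := lclm(L_f,L_g); ord L₀ ≤ 2+2.
L = (-8 - 48·x + 96·x^2 + 64·x^3)·Dx + (-8 - 16·x + 192·x^3 + 128·x^4)·Dx^2 + (-1 + 2·x + 8·x^2 + 16·x^3 + 48·x^4 + 32·x^5)·Dx^3  (order 3).
h: a_k = 0, 4, 4, -16, 8, 64/5, 64/3, -768/7, 64, …
ICs: h(0) = 0, h′(0) = 4, h′′(0) = 8.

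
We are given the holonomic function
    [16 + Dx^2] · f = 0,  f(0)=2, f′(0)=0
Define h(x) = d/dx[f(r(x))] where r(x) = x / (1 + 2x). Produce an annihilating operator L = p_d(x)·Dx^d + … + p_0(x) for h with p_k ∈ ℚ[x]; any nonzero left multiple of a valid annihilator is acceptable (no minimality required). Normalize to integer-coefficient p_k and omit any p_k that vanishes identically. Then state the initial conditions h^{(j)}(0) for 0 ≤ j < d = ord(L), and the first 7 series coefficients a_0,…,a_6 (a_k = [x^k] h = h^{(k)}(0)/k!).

f: a_k = 2, 0, -16, 0, 64/3, 0, -512/45, …
Change of var in L_f (x↦r) gives L₀.
h₀' ⇒ L via d/dx closure of L₀.
L = (40 + 96·x + 96·x^2) + (12 + 72·x + 144·x^2 + 96·x^3)·Dx + (1 + 8·x + 24·x^2 + 32·x^3 + 16·x^4)·Dx^2  (order 2).
h: a_k = 0, -32, 192, -2048/3, 5120/3, -39424/15, -7168/5, …
ICs: h(0) = 0, h′(0) = -32.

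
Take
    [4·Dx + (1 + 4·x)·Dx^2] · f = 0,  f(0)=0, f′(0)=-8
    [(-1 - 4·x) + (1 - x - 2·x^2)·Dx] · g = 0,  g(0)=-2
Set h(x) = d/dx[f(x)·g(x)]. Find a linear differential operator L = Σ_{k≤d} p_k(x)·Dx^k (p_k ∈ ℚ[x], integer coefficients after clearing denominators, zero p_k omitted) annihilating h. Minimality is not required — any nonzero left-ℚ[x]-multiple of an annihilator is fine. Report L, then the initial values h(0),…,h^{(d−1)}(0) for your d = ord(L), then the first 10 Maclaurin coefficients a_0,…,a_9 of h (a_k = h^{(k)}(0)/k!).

f: a_k = 0, -8, 16, -128/3, 128, -2048/5, 4096/3, -32768/7, 16384, -524288/9, …
g: a_k = -2, -2, -6, -10, -22, -42, -86, -170, -342, -682, …
L₀ := L_f ⊗_s L_g (sym. prod.), ord ≤ 2.
h=h₀': d/dx-closure on L₀ ⇒ L.
L = (36 + 144·x + 288·x^2) + (-1 + 24·x + 168·x^2 + 224·x^3)·Dx + (-1 - 7·x - 6·x^2 + 32·x^3 + 32·x^4)·Dx^2  (order 2).
h: a_k = 16, -32, 304, -2240/3, 4176, -68064/5, 306736/5, -1598336/7, 33230768/35, -233742176/63, …
ICs: h(0) = 16, h′(0) = -32.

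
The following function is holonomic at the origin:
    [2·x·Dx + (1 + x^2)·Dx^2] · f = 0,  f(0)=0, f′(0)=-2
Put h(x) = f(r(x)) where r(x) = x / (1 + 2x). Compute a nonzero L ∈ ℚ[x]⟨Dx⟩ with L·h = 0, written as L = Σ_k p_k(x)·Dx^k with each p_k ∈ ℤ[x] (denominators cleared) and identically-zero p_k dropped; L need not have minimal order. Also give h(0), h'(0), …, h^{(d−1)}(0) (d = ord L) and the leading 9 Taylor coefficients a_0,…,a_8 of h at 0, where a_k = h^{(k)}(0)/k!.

f: a_k = 0, -2, 0, 2/3, 0, -2/5, 0, 2/7, 0, …
Substitute x→r, Dx→(1/r')Dx; clear ⇒ L₀.
L = (4 + 10·x)·Dx + (1 + 4·x + 5·x^2)·Dx^2  (order 2).
h: a_k = 0, -2, 4, -22/3, 12, -82/5, 44/3, 58/7, -84, …
ICs: h(0) = 0, h′(0) = -2.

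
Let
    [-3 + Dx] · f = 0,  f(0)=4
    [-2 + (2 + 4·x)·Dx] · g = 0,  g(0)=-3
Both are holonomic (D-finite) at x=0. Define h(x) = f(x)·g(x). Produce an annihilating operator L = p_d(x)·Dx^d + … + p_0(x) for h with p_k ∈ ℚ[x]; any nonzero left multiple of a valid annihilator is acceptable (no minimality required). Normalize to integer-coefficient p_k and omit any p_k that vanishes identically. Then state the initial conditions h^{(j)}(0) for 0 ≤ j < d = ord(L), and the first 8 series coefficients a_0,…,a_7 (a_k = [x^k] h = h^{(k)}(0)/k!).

L = (-4 - 6·x) + (1 + 2·x)·Dx  (order 1).
h: a_k = -12, -48, -84, -96, -78, -264/5, -126/5, -576/35, …
ICs: h(0) = -12.

f: a_k = 4, 12, 18, 18, 27/2, 81/10, 81/20, 243/140, …
g: a_k = -3, -3, 3/2, -3/2, 15/8, -21/8, 63/16, -99/16, …
L₀ := L_f ⊗_s L_g (sym. prod.), ord ≤ 1.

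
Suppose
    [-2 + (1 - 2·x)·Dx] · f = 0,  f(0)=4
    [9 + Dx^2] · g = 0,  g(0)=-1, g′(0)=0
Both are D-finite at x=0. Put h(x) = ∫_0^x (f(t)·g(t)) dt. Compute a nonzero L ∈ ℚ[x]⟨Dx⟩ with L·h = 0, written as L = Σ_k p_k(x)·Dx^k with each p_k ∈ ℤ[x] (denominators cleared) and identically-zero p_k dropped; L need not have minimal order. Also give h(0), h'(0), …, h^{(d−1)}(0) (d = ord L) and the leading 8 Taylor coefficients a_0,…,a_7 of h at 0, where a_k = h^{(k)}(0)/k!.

L = (-9 + 18·x)·Dx + 4·Dx^2 + (-1 + 2·x)·Dx^3  (order 3).
h: a_k = 0, -4, -4, 2/3, 1, -11/10, -11/6, -359/140, …
ICs: h(0) = 0, h′(0) = -4, h′′(0) = -8.

f: a_k = 4, 8, 16, 32, 64, 128, 256, 512, …
g: a_k = -1, 0, 9/2, 0, -27/8, 0, 81/80, 0, …
f·g: L₀ = L_f ⊗_s L_g, ord ≤ 1·2.
Integrate: L := L₀·Dx.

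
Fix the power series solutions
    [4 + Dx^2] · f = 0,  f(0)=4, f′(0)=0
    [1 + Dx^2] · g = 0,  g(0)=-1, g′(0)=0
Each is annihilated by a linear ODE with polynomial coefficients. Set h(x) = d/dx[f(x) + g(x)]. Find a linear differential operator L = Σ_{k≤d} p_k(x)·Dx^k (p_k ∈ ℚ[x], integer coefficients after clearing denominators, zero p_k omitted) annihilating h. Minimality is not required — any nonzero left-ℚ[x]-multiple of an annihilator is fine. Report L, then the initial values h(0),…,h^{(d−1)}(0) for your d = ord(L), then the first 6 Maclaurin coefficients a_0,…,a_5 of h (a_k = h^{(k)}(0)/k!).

f: a_k = 4, 0, -8, 0, 8/3, 0, …
g: a_k = -1, 0, 1/2, 0, -1/24, 0, …
Weyl lclm of L_f,L_g ⇒ L₀ (ord ≤ 4).
h=h₀': d/dx-closure on L₀ ⇒ L.
L = 4 + 5·Dx^2 + Dx^4  (order 4).
h: a_k = 0, -15, 0, 21/2, 0, -17/8, …
ICs: h(0) = 0, h′(0) = -15, h′′(0) = 0, h′′′(0) = 63.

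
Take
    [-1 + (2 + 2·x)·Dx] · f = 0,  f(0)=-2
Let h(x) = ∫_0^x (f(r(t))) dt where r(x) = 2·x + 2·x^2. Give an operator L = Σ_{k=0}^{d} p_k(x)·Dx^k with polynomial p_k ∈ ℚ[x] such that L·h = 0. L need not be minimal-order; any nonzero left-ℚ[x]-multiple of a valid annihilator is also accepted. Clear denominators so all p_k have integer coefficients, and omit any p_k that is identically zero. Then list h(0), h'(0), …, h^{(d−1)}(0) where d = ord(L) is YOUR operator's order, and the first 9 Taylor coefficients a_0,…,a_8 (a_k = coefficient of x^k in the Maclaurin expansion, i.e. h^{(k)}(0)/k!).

f: a_k = -2, -1, 1/4, -1/8, 5/64, -7/128, 21/512, -33/1024, 429/16384, …
Change of var in L_f (x↦r) gives L₀.
∫: right-multiply L₀ by Dx.
L = (-1 - 2·x)·Dx + (1 + 2·x + 2·x^2)·Dx^2  (order 2).
h: a_k = 0, -2, -1, -1/3, 1/4, -3/20, 1/24, 3/56, -7/64, …
ICs: h(0) = 0, h′(0) = -2.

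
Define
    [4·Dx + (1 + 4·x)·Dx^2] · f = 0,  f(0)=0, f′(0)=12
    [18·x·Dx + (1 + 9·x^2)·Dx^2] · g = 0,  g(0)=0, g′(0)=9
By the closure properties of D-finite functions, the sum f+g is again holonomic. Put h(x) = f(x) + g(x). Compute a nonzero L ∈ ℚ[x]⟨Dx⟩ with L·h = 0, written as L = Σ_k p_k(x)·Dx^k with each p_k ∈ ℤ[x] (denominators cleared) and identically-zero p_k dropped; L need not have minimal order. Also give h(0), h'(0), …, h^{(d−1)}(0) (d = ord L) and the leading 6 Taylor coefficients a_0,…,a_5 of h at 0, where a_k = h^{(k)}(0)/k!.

f: a_k = 0, 12, -24, 64, -192, 3072/5, …
g: a_k = 0, 9, 0, -27, 0, 729/5, …
Sum ⇒ L₀ = lclm(L_f,L_g) in ℚ(x)⟨Dx⟩.
L = (-36 - 432·x + 972·x^2 + 1296·x^3)·Dx + (-25 - 72·x - 189·x^2 + 1944·x^3 + 2592·x^4)·Dx^2 + (-2 + x + 36·x^2 + 81·x^3 + 486·x^4 + 648·x^5)·Dx^3  (order 3).
h: a_k = 0, 21, -24, 37, -192, 3801/5, …
ICs: h(0) = 0, h′(0) = 21, h′′(0) = -48.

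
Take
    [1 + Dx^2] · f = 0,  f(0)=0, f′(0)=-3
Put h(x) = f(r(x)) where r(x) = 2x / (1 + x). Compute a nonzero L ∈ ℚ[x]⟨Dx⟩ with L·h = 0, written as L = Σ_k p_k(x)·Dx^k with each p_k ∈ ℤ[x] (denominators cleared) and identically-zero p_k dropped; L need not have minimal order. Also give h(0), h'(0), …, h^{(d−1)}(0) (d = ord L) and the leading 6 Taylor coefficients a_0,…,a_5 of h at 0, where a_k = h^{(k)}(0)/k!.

L = 4 + (2 + 6·x + 6·x^2 + 2·x^3)·Dx + (1 + 4·x + 6·x^2 + 4·x^3 + x^4)·Dx^2  (order 2).
h: a_k = 0, -6, 6, -2, -6, 86/5, …
ICs: h(0) = 0, h′(0) = -6.

f: a_k = 0, -3, 0, 1/2, 0, -1/40, …
Substitute x→r, Dx→(1/r')Dx; clear ⇒ L₀.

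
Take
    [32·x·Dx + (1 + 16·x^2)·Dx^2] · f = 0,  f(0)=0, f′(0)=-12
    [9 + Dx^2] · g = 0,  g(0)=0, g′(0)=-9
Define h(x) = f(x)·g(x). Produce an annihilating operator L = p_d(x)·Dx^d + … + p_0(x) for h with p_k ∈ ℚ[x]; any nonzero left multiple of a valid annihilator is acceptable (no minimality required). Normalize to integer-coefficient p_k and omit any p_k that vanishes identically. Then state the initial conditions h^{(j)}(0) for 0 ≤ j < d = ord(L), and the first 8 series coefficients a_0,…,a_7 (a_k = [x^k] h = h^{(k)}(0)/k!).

L = (16425 + 696384·x^2 + 2778624·x^4 + 11943936·x^6 + 47775744·x^8) + (23616·x + 543744·x^3 + 3981312·x^5 + 21233664·x^7)·Dx + (2050 + 87168·x^2 + 470016·x^4 + 2654208·x^6 + 10616832·x^8)·Dx^2 + (2624·x + 60416·x^3 + 442368·x^5 + 2359296·x^7)·Dx^3 + (25 + 1088·x^2 + 17920·x^4 + 147456·x^6 + 589824·x^8)·Dx^4  (order 4).
h: a_k = 0, 0, 108, 0, -738, 0, 12933/2, 0, …
ICs: h(0) = 0, h′(0) = 0, h′′(0) = 216, h′′′(0) = 0.

f: a_k = 0, -12, 0, 64, 0, -3072/5, 0, 49152/7, …
g: a_k = 0, -9, 0, 27/2, 0, -243/40, 0, 729/560, …
Product ⇒ symmetric product L₀, ord ≤ 4.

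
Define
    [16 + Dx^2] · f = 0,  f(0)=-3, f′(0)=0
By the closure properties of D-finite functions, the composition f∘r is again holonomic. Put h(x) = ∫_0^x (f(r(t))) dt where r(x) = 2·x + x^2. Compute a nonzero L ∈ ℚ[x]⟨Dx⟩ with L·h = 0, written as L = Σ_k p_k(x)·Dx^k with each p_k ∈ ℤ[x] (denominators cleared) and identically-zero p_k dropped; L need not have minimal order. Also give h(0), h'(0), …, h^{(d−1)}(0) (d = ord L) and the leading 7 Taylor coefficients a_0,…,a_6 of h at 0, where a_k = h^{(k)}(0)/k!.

f: a_k = -3, 0, 24, 0, -32, 0, 256/15, …
Substitute x→r, Dx→(1/r')Dx; clear ⇒ L₀.
Integrate: L := L₀·Dx.
L = (64 + 192·x + 192·x^2 + 64·x^3)·Dx - Dx^2 + (1 + x)·Dx^3  (order 3).
h: a_k = 0, -3, 0, 32, 24, -488/5, -512/3, …
ICs: h(0) = 0, h′(0) = -3, h′′(0) = 0.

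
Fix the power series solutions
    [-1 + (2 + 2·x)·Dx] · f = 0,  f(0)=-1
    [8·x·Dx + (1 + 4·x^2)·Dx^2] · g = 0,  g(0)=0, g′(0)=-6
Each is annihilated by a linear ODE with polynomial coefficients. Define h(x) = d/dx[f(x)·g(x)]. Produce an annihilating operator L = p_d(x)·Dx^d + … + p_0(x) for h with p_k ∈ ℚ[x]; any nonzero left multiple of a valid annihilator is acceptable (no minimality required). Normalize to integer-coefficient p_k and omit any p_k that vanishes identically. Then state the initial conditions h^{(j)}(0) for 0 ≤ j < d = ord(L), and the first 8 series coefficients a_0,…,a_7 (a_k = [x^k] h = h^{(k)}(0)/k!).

L = (29 + 160·x - 280·x^2 - 384·x^3 - 48·x^4) + (76 + 300·x - 288·x^2 - 1664·x^3 - 1344·x^4 - 192·x^5)·Dx + (12 - 40·x - 84·x^2 - 256·x^3 - 544·x^4 - 384·x^5 - 64·x^6)·Dx^2  (order 2).
h: a_k = 6, 6, -105/4, -29/2, 6389/64, 17787/320, -1022653/2560, -944407/4480, …
ICs: h(0) = 6, h′(0) = 6.

f: a_k = -1, -1/2, 1/8, -1/16, 5/128, -7/256, 21/1024, -33/2048, …
g: a_k = 0, -6, 0, 8, 0, -96/5, 0, 384/7, …
f·g: L₀ = L_f ⊗_s L_g, ord ≤ 1·2.
h₀' ⇒ L via d/dx closure of L₀.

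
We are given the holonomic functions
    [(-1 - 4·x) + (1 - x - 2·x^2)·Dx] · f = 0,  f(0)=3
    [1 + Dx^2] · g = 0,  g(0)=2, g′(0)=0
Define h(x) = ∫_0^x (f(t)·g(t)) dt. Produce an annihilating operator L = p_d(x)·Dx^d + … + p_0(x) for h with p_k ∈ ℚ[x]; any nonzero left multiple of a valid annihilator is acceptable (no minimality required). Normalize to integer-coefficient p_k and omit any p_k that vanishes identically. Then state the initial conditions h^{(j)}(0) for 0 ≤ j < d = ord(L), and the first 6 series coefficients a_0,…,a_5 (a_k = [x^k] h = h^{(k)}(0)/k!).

f: a_k = 3, 3, 9, 15, 33, 63, …
g: a_k = 2, 0, -1, 0, 1/12, 0, …
Sym-product of L_f,L_g gives L₀ (≤ ord 2).
h=∫₀ˣh₀: take L = L₀·Dx.
L = (3 + x + 2·x^2)·Dx + (2 + 8·x)·Dx^2 + (-1 + x + 2·x^2)·Dx^3  (order 3).
h: a_k = 0, 6, 3, 5, 27/4, 229/20, …
ICs: h(0) = 0, h′(0) = 6, h′′(0) = 6.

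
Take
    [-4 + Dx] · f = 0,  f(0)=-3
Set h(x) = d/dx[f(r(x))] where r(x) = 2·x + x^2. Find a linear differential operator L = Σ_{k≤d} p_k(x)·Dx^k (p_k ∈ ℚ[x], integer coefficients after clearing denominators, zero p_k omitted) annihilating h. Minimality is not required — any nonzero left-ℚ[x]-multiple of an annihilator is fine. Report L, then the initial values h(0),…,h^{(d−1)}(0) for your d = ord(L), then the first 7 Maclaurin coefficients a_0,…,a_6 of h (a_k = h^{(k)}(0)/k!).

f: a_k = -3, -12, -24, -32, -32, -128/5, -256/15, …
f∘r: x↦r, Dx↦Dx/r' in L_f ⇒ L₀.
Derive L from L₀ (diff closure).
L = (9 + 16·x + 8·x^2) + (-1 - x)·Dx  (order 1).
h: a_k = -24, -216, -1056, -3680, -10176, -118208/5, -717056/15, …
ICs: h(0) = -24.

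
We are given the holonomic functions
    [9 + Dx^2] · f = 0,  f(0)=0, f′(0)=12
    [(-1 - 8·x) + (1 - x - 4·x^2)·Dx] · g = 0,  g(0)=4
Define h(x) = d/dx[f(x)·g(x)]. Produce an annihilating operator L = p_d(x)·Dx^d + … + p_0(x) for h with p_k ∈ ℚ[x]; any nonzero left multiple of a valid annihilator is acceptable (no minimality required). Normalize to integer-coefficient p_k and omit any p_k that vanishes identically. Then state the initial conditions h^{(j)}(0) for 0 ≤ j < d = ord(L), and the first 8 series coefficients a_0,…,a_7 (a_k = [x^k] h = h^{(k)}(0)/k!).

f: a_k = 0, 12, 0, -18, 0, 81/10, 0, -243/140, …
g: a_k = 4, 4, 20, 36, 116, 260, 724, 1764, …
Sym-product of L_f,L_g gives L₀ (≤ ord 2).
Differentiate: ansatz ord ≤ ord L₀ ⇒ L.
L = (-33 - 162·x - 567·x^2 + 648·x^3 + 1296·x^4) + (6 + 66·x + 216·x^2 + 576·x^3)·Dx + (1 - 10·x - 31·x^2 + 72·x^3 + 144·x^4)·Dx^2  (order 2).
h: a_k = 48, 96, 504, 1440, 5322, 75132/5, 236427/5, 4696344/35, …
ICs: h(0) = 48, h′(0) = 96.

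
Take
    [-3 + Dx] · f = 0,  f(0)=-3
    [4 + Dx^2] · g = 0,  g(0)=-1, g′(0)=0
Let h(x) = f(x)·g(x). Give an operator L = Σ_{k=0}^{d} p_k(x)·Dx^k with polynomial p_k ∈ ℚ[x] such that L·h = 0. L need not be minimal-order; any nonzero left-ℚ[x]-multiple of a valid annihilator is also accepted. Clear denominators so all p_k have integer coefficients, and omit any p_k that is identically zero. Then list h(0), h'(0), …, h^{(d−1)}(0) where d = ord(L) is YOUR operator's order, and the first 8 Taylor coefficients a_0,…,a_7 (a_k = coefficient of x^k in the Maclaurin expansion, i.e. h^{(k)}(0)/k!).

L = 13 - 6·Dx + Dx^2  (order 2).
h: a_k = 3, 9, 15/2, -9/2, -119/8, -597/40, -407/48, -1483/560, …
ICs: h(0) = 3, h′(0) = 9.

f: a_k = -3, -9, -27/2, -27/2, -81/8, -243/40, -243/80, -729/560, …
g: a_k = -1, 0, 2, 0, -2/3, 0, 4/45, 0, …
Product ⇒ symmetric product L₀, ord ≤ 2.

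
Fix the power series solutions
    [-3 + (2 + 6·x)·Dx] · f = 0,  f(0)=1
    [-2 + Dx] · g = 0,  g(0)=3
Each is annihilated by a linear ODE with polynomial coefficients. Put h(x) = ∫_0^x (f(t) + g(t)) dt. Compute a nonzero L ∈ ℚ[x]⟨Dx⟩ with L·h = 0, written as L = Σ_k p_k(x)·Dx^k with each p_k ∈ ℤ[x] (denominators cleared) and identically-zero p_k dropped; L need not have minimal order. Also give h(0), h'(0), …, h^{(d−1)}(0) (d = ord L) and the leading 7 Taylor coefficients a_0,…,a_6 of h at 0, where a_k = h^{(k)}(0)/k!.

L = (42 + 72·x)·Dx + (-25 - 96·x - 144·x^2)·Dx^2 + (2 + 30·x + 72·x^2)·Dx^3  (order 3).
h: a_k = 0, 4, 15/4, 13/8, 91/64, -149/640, 9529/7680, …
ICs: h(0) = 0, h′(0) = 4, h′′(0) = 15/2.

f: a_k = 1, 3/2, -9/8, 27/16, -405/128, 1701/256, -15309/1024, …
g: a_k = 3, 6, 6, 4, 2, 4/5, 4/15, …
f+g: L₀ = lclm(L_f,L_g), ord ≤ 1+1.
∫: right-multiply L₀ by Dx.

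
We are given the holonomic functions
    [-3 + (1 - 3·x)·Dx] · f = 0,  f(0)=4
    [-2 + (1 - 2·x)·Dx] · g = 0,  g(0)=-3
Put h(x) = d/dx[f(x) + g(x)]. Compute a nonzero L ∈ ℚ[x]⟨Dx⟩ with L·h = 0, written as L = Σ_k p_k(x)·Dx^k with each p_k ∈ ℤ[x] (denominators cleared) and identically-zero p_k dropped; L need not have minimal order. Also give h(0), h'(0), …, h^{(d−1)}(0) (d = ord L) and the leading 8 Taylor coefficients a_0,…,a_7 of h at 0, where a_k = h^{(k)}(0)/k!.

f: a_k = 4, 12, 36, 108, 324, 972, 2916, 8748, …
g: a_k = -3, -6, -12, -24, -48, -96, -192, -384, …
L₀ := lclm(L_f,L_g); ord L₀ ≤ 1+1.
h=h₀': d/dx-closure on L₀ ⇒ L.
L = 36 + (-15 + 36·x)·Dx + (1 - 5·x + 6·x^2)·Dx^2  (order 2).
h: a_k = 6, 48, 252, 1104, 4380, 16344, 58548, 203808, …
ICs: h(0) = 6, h′(0) = 48.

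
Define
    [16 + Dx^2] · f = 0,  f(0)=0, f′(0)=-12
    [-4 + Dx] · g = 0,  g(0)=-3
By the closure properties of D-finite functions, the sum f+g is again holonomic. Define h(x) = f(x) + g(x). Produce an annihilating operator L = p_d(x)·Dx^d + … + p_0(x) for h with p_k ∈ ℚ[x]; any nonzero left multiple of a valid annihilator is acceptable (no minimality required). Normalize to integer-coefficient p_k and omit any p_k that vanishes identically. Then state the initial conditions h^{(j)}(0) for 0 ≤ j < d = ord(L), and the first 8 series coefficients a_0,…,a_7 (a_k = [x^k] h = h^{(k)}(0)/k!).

L = -64 + 16·Dx - 4·Dx^2 + Dx^3  (order 3).
h: a_k = -3, -24, -24, 0, -32, -256/5, -256/15, 0, …
ICs: h(0) = -3, h′(0) = -24, h′′(0) = -48.

f: a_k = 0, -12, 0, 32, 0, -128/5, 0, 1024/105, …
g: a_k = -3, -12, -24, -32, -32, -128/5, -256/15, -1024/105, …
h₀=f+g: left-lcm gives L₀, ord ≤ 3.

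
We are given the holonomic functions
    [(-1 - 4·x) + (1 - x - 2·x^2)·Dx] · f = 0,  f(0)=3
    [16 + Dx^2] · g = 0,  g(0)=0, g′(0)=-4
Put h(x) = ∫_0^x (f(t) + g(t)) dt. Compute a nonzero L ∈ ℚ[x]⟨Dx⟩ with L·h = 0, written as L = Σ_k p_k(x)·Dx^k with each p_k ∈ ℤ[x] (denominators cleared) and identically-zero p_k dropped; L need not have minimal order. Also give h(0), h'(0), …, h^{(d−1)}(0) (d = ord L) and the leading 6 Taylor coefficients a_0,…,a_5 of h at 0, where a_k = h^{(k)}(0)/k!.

L = (368 + 1408·x - 256·x^2 + 512·x^3 + 2560·x^4 + 2048·x^5)·Dx + (-176 + 336·x + 384·x^2 - 1024·x^3 - 384·x^4 + 1536·x^5 + 1024·x^6)·Dx^2 + (23 + 88·x - 16·x^2 + 32·x^3 + 160·x^4 + 128·x^5)·Dx^3 + (-11 + 21·x + 24·x^2 - 64·x^3 - 24·x^4 + 96·x^5 + 64·x^6)·Dx^4  (order 4).
h: a_k = 0, 3, -1/2, 3, 77/12, 33/5, …
ICs: h(0) = 0, h′(0) = 3, h′′(0) = -1, h′′′(0) = 18.

f: a_k = 3, 3, 9, 15, 33, 63, …
g: a_k = 0, -4, 0, 32/3, 0, -128/15, …
Weyl lclm of L_f,L_g ⇒ L₀ (ord ≤ 3).
∫: right-multiply L₀ by Dx.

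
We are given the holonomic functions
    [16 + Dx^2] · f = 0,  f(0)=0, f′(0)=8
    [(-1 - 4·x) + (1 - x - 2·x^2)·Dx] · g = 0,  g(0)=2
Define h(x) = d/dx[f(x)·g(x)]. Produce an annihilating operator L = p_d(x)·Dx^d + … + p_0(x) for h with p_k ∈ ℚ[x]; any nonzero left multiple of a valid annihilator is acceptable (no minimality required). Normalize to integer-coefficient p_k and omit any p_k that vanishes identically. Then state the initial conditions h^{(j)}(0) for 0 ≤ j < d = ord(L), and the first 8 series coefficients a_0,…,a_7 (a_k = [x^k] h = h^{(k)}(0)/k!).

f: a_k = 0, 8, 0, -64/3, 0, 256/15, 0, -2048/315, …
g: a_k = 2, 2, 6, 10, 22, 42, 86, 170, …
L₀ := L_f ⊗_s L_g (sym. prod.), ord ≤ 2.
Derive L from L₀ (diff closure).
L = (4 - 128·x - 192·x^2 + 256·x^3 + 256·x^4) + (-5 - 12·x + 48·x^2 + 64·x^3)·Dx + (3 - 7·x - 10·x^2 + 16·x^3 + 16·x^4)·Dx^2  (order 2).
h: a_k = 16, 32, 16, 448/3, 1232/3, 4704/5, 19408/9, 1566592/315, …
ICs: h(0) = 16, h′(0) = 32.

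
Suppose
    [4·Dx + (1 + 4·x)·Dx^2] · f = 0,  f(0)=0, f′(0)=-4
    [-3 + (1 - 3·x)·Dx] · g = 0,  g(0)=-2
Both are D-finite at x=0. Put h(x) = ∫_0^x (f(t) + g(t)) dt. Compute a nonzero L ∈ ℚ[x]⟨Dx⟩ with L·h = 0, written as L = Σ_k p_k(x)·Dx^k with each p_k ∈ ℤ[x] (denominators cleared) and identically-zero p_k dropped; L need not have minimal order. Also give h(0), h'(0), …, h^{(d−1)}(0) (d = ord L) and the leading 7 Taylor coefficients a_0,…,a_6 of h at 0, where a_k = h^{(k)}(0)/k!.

f: a_k = 0, -4, 8, -64/3, 64, -1024/5, 2048/3, …
g: a_k = -2, -6, -18, -54, -162, -486, -1458, …
f+g: L₀ = lclm(L_f,L_g), ord ≤ 2+1.
h=∫₀ˣh₀: take L = L₀·Dx.
L = (-204 - 144·x)·Dx^2 + (-11 - 312·x - 288·x^2)·Dx^3 + (5 + 11·x - 54·x^2 - 72·x^3)·Dx^4  (order 4).
h: a_k = 0, -2, -5, -10/3, -113/6, -98/5, -1727/15, …
ICs: h(0) = 0, h′(0) = -2, h′′(0) = -10, h′′′(0) = -20.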